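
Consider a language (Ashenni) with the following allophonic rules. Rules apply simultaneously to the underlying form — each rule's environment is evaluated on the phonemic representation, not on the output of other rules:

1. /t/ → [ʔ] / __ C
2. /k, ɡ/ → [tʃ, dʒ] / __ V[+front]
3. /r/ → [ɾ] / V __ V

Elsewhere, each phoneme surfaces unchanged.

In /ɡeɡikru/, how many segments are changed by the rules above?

Segments that undergo a rule: /ɡ/ → [dʒ] (rule 2); /ɡ/ → [dʒ] (rule 2).
All other segments surface unchanged.

2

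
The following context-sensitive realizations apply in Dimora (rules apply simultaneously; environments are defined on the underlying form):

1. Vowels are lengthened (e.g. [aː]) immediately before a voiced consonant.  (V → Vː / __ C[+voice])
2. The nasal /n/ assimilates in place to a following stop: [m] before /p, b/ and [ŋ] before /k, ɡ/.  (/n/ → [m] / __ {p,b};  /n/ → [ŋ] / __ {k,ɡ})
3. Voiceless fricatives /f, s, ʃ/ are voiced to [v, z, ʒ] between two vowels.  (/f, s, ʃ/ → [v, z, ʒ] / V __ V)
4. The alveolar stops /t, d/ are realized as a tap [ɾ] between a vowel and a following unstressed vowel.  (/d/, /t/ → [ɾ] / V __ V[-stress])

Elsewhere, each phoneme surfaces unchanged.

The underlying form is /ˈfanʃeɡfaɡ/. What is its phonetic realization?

/f/ (word-initial): rule 3 targets it, but not between two vowels → unchanged [f].
Rule 1 applies to /a/ (between /f/ and /n/: before a voiced consonant) → [aː].
/n/ (between /a/ and /ʃ/) fails the environment for rule 2, so it stays [n].
/ʃ/ (between /n/ and /e/): rule 3 targets it, but not between two vowels → unchanged [ʃ].
/e/ — between /ʃ/ and /ɡ/, before a voiced consonant — surfaces as [eː] (rule 1).
/f/ — between /ɡ/ and /a/; rule 3 does not apply here → [f].
/a/ (between /f/ and /ɡ/): before a voiced consonant, so rule 1 applies → [aː].

[ˈfaːnʃeːɡfaːɡ]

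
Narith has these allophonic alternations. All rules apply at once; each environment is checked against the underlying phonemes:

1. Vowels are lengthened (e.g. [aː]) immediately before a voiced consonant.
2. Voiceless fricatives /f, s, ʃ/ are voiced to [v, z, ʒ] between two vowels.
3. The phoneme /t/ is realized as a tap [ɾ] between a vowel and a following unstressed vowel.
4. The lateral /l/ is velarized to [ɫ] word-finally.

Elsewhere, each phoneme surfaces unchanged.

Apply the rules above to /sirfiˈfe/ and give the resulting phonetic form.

[siːrfiˈve]

/s/ (word-initial) is in the target of rule 2 but the environment (between two vowels) is not met → [s].
/i/ (between /s/ and /r/) occurs before a voiced consonant → [iː] by rule 1.
/f/ (between /r/ and /i/): rule 2 targets it, but not between two vowels → unchanged [f].
/i/ (between /f/ and /f/) is in the target of rule 1 but the environment (before a voiced consonant) is not met → [i].
/f/ meets the environment for rule 2 (between two vowels) → [v].
/e/ (word-final) is in the target of rule 1 but the environment (before a voiced consonant) is not met → [e].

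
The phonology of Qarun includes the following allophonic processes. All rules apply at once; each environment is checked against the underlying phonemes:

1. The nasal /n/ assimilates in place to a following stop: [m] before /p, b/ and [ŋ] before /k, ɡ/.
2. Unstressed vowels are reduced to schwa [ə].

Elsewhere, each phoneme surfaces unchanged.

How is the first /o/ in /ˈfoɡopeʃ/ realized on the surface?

[o]

/o/ (between /f/ and /ɡ/): rule 2 targets it, but not in an unstressed syllable → unchanged [o].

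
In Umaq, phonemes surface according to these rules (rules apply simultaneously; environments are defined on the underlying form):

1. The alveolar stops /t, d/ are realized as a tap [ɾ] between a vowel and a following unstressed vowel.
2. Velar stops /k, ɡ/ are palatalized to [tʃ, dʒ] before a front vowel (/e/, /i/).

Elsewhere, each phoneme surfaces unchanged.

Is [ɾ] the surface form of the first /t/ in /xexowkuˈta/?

No

/t/ — between /u/ and /a/; rule 1 does not apply here → [t].
The actual realization is [t], not [ɾ].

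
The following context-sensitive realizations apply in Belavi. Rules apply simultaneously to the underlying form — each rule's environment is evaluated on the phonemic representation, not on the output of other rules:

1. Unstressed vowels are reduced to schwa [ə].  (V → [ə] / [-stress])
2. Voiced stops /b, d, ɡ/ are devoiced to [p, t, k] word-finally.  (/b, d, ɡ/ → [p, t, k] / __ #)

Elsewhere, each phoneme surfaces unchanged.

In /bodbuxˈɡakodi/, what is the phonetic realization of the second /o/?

[ə]

Rule 1 applies to /o/ (between /k/ and /d/: in an unstressed syllable) → [ə].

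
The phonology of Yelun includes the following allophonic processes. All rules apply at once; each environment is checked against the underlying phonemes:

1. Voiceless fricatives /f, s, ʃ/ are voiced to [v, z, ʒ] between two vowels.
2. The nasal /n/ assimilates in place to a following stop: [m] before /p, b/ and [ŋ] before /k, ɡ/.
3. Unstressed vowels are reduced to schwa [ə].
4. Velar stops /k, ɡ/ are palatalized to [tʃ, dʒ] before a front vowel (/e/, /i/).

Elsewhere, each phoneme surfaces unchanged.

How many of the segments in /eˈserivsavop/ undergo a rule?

5

Segments that undergo a rule: /e/ → [ə] (rule 3); /s/ → [z] (rule 1); /i/ → [ə] (rule 3); /a/ → [ə] (rule 3); /o/ → [ə] (rule 3).
All other segments surface unchanged.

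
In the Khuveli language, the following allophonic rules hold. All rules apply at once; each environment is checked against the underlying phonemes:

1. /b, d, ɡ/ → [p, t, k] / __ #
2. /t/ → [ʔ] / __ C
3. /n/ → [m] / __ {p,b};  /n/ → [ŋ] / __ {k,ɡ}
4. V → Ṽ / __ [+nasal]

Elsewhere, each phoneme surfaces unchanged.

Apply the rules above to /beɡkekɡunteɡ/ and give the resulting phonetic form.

/b/ (word-initial): rule 1 targets it, but not word-finally → unchanged [b].
/e/ — between /b/ and /ɡ/; rule 4 does not apply here → [e].
/ɡ/ — between /e/ and /k/; rule 1 does not apply here → [ɡ].
/e/ — between /k/ and /k/; rule 4 does not apply here → [e].
/ɡ/ (between /k/ and /u/) is in the target of rule 1 but the environment (word-finally) is not met → [ɡ].
/u/ meets the environment for rule 4 (before a nasal consonant) → [ũ].
/n/ (between /u/ and /t/) fails the environment for rule 3, so it stays [n].
/t/ — between /n/ and /e/; rule 2 does not apply here → [t].
/e/ — between /t/ and /ɡ/; rule 4 does not apply here → [e].
/ɡ/ meets the environment for rule 1 (word-finally) → [k].

[beɡkekɡũntek]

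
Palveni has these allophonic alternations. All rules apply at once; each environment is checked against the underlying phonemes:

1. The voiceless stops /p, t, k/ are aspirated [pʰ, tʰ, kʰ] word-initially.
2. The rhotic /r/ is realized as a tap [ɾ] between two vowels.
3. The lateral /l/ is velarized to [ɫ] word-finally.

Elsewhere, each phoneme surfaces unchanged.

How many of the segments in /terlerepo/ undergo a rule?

2

Segments that undergo a rule: /t/ → [tʰ] (rule 1); /r/ → [ɾ] (rule 2).
All other segments surface unchanged.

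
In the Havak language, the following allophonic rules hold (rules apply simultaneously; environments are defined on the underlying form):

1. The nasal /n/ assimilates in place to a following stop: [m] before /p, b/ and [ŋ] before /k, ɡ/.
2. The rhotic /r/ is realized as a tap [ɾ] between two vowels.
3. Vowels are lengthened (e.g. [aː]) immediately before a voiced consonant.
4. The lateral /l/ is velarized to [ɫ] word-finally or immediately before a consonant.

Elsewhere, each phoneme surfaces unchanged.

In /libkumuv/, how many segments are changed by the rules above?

3

Segments that undergo a rule: /i/ → [iː] (rule 3); /u/ → [uː] (rule 3); /u/ → [uː] (rule 3).
All other segments surface unchanged.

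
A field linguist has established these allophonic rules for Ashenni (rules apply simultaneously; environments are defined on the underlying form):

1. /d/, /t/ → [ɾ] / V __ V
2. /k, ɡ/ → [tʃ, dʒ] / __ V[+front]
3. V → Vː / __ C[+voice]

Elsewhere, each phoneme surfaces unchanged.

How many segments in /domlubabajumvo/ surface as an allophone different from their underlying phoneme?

5

Segments that undergo a rule: /o/ → [oː] (rule 3); /u/ → [uː] (rule 3); /a/ → [aː] (rule 3); /a/ → [aː] (rule 3); /u/ → [uː] (rule 3).
All other segments surface unchanged.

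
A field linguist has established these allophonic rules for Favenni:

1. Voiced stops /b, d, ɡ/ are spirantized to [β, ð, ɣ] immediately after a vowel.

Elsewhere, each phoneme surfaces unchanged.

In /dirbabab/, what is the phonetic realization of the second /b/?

[β]

/b/ (between /a/ and /a/) occurs immediately after a vowel → [β] by rule 1.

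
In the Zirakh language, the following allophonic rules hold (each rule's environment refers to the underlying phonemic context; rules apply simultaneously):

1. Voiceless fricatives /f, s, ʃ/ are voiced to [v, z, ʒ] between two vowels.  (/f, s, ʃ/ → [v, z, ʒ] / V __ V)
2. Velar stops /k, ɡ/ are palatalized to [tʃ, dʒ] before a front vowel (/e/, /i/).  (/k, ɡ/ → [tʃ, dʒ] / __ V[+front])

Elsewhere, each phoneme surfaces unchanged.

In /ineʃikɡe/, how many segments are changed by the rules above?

2

Segments that undergo a rule: /ʃ/ → [ʒ] (rule 1); /ɡ/ → [dʒ] (rule 2).
All other segments surface unchanged.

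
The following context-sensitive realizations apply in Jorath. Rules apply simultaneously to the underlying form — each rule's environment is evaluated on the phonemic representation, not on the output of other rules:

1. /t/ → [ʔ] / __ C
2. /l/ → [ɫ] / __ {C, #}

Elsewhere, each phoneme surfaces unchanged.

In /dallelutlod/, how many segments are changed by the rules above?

2

Segments that undergo a rule: /l/ → [ɫ] (rule 2); /t/ → [ʔ] (rule 1).
All other segments surface unchanged.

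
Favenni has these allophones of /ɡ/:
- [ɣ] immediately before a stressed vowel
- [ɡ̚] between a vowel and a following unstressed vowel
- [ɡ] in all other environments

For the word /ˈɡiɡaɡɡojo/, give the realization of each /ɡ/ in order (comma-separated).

Occurrence 1 (position 1): immediately before a stressed vowel → [ɣ].
Occurrence 2 (position 3): between a vowel and a following unstressed vowel → [ɡ̚].
Occurrence 3 (position 5): no conditioning environment matches → elsewhere allophone [ɡ].
Occurrence 4 (position 6): no conditioning environment matches → elsewhere allophone [ɡ].

[ɣ], [ɡ̚], [ɡ], [ɡ]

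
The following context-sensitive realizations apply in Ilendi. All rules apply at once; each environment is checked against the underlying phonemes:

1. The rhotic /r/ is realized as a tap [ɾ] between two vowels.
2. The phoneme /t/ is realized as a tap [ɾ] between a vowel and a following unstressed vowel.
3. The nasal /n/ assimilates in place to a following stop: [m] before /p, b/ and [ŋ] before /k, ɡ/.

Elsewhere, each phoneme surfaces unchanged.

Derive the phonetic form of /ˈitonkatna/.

[ˈiɾoŋkatna]

/i/ — not in any rule's target class → [i].
/t/ — between /i/ and /o/, between a vowel and a following unstressed vowel — surfaces as [ɾ] (rule 2).
/o/ stays [o].
/n/ (between /o/ and /k/) occurs before a labial or velar stop → [ŋ] by rule 3.
/k/ (between /n/ and /a/) is unaffected → [k].
/a/ (between /k/ and /t/) is unaffected → [a].
/t/ (between /a/ and /n/) is in the target of rule 2 but the environment (between a vowel and a following unstressed vowel) is not met → [t].
/n/ — between /t/ and /a/; rule 3 does not apply here → [n].
/a/ stays [a].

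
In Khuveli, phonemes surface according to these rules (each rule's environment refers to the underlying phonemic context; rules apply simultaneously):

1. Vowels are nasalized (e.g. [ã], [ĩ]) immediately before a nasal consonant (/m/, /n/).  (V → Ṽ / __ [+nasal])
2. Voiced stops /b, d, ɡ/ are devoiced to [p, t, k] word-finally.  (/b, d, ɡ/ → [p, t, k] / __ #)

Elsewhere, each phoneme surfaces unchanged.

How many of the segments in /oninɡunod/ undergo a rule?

4

Segments that undergo a rule: /o/ → [õ] (rule 1); /i/ → [ĩ] (rule 1); /u/ → [ũ] (rule 1); /d/ → [t] (rule 2).
All other segments surface unchanged.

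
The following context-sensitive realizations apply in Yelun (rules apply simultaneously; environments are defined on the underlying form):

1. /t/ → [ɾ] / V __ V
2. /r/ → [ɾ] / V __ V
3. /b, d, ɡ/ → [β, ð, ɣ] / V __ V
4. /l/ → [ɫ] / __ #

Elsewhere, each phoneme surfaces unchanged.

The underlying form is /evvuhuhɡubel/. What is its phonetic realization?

[evvuhuhɡuβeɫ]

/e/ — not in any rule's target class → [e].
/v/ — not in any rule's target class → [v].
/v/ (between /v/ and /u/): no rule targets it → [v].
/u/ stays [u].
/h/ — not in any rule's target class → [h].
/u/ (between /h/ and /h/): no rule targets it → [u].
/h/ — not in any rule's target class → [h].
/ɡ/ (between /h/ and /u/) is in the target of rule 3 but the environment (between two vowels) is not met → [ɡ].
/u/ stays [u].
/b/ meets the environment for rule 3 (between two vowels) → [β].
/e/ (between /b/ and /l/): no rule targets it → [e].
/l/ (word-final) occurs word-finally → [ɫ] by rule 4.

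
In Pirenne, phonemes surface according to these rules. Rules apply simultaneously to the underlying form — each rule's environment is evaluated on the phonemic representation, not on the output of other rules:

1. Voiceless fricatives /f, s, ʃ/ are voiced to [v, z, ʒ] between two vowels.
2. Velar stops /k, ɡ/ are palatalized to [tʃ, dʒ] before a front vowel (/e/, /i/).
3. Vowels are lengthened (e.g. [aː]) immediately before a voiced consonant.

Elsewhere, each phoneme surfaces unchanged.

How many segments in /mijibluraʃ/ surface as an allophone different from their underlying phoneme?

Segments that undergo a rule: /i/ → [iː] (rule 3); /i/ → [iː] (rule 3); /u/ → [uː] (rule 3).
All other segments surface unchanged.

3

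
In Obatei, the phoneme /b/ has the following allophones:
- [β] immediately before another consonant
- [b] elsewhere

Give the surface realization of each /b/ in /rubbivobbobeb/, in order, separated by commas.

[β], [b], [β], [b], [b], [b]

Occurrence 1 (position 3): immediately before another consonant → [β].
Occurrence 2 (position 4): no conditioning environment matches → elsewhere allophone [b].
Occurrence 3 (position 8): immediately before another consonant → [β].
Occurrence 4 (position 9): no conditioning environment matches → elsewhere allophone [b].
Occurrence 5 (position 11): no conditioning environment matches → elsewhere allophone [b].
Occurrence 6 (position 13): no conditioning environment matches → elsewhere allophone [b].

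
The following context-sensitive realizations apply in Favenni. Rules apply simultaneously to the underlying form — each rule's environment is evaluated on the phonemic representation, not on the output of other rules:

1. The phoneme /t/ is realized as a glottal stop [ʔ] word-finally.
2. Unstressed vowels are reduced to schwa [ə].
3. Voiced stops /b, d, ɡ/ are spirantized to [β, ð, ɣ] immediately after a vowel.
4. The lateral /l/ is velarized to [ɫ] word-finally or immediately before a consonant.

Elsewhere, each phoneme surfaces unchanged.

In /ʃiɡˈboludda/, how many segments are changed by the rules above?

5

Segments that undergo a rule: /i/ → [ə] (rule 2); /ɡ/ → [ɣ] (rule 3); /u/ → [ə] (rule 2); /d/ → [ð] (rule 3); /a/ → [ə] (rule 2).
All other segments surface unchanged.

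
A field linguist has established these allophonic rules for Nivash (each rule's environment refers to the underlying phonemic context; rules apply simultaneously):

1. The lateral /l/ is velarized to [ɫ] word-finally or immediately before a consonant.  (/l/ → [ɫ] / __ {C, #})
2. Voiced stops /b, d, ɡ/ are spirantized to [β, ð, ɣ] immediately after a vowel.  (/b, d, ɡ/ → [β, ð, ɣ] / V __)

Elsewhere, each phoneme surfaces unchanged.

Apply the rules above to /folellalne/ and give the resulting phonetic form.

[foleɫlaɫne]

/f/ (word-initial) is unaffected → [f].
/o/ (between /f/ and /l/) is unaffected → [o].
/l/ (between /o/ and /e/): rule 1 targets it, but not word-finally or immediately before a consonant → unchanged [l].
/e/ (between /l/ and /l/) is unaffected → [e].
/l/ (between /e/ and /l/) occurs word-finally or immediately before a consonant → [ɫ] by rule 1.
/l/ — between /l/ and /a/; rule 1 does not apply here → [l].
/a/ (between /l/ and /l/) is unaffected → [a].
/l/ meets the environment for rule 1 (word-finally or immediately before a consonant) → [ɫ].
/n/ stays [n].
/e/ — not in any rule's target class → [e].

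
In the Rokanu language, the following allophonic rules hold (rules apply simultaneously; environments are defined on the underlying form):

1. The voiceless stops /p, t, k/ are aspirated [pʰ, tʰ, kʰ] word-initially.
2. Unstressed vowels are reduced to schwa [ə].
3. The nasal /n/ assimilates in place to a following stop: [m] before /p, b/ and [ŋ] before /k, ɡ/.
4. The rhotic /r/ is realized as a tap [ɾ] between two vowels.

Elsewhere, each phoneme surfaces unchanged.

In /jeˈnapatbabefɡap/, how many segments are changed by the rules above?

Segments that undergo a rule: /e/ → [ə] (rule 2); /a/ → [ə] (rule 2); /a/ → [ə] (rule 2); /e/ → [ə] (rule 2); /a/ → [ə] (rule 2).
All other segments surface unchanged.

5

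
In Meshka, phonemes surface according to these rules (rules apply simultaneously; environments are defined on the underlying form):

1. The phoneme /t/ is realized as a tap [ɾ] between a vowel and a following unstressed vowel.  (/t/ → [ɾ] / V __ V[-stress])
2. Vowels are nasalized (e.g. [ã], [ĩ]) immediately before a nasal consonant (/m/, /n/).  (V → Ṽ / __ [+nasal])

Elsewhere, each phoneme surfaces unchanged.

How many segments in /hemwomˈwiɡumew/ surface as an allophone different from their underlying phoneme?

Segments that undergo a rule: /e/ → [ẽ] (rule 2); /o/ → [õ] (rule 2); /u/ → [ũ] (rule 2).
All other segments surface unchanged.

3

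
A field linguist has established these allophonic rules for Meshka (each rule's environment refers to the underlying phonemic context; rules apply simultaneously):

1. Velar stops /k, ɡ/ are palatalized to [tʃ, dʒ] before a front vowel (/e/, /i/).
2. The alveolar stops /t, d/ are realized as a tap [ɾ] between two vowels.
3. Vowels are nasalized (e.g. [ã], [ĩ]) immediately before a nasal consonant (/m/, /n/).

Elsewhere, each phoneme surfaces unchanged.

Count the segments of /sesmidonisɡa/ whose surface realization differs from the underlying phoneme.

2

Segments that undergo a rule: /d/ → [ɾ] (rule 2); /o/ → [õ] (rule 3).
All other segments surface unchanged.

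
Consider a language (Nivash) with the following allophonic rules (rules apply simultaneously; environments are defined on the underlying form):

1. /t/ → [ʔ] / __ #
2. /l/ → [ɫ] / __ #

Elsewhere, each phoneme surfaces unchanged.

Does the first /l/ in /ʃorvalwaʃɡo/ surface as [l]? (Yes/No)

Yes

/l/ (between /a/ and /w/): rule 2 targets it, but not word-finally → unchanged [l].
The actual realization is [l], which matches [l].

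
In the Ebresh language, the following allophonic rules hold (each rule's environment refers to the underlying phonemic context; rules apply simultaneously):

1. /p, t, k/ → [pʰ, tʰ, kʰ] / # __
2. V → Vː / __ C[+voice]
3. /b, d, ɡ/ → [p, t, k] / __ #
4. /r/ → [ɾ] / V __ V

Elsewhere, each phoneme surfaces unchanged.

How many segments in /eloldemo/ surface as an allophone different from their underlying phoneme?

3

Segments that undergo a rule: /e/ → [eː] (rule 2); /o/ → [oː] (rule 2); /e/ → [eː] (rule 2).
All other segments surface unchanged.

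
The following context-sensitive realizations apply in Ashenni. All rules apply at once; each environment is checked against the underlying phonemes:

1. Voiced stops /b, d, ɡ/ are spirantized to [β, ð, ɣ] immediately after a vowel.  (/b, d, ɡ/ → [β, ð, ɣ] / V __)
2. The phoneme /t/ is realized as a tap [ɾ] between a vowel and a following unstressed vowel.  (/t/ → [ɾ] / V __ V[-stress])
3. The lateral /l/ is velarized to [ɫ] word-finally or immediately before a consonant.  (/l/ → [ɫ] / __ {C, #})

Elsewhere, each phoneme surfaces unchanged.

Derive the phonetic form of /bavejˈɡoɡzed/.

[bavejˈɡoɣzeð]

/b/ — word-initial; rule 1 does not apply here → [b].
/ɡ/ — between /j/ and /o/; rule 1 does not apply here → [ɡ].
Rule 1 applies to /ɡ/ (between /o/ and /z/: immediately after a vowel) → [ɣ].
/d/ — word-final, immediately after a vowel — surfaces as [ð] (rule 1).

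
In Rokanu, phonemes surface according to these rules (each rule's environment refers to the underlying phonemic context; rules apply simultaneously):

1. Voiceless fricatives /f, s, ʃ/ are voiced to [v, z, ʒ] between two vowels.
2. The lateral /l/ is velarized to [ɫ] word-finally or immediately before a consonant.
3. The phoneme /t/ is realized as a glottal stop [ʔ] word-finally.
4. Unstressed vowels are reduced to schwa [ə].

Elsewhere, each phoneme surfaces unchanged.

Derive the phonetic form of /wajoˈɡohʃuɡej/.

/a/ (between /w/ and /j/): in an unstressed syllable, so rule 4 applies → [ə].
/o/ meets the environment for rule 4 (in an unstressed syllable) → [ə].
/o/ (between /ɡ/ and /h/) fails the environment for rule 4, so it stays [o].
/ʃ/ — between /h/ and /u/; rule 1 does not apply here → [ʃ].
/u/ meets the environment for rule 4 (in an unstressed syllable) → [ə].
/e/ meets the environment for rule 4 (in an unstressed syllable) → [ə].

[wəjəˈɡohʃəɡəj]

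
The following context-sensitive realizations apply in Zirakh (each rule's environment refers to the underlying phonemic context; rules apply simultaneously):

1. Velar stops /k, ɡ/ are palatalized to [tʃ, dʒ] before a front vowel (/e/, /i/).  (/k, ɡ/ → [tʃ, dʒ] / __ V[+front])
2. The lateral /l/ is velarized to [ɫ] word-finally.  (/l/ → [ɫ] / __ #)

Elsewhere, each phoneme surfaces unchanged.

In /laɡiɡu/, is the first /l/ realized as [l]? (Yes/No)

/l/ (word-initial): rule 2 targets it, but not word-finally → unchanged [l].
The actual realization is [l], which matches [l].

Yes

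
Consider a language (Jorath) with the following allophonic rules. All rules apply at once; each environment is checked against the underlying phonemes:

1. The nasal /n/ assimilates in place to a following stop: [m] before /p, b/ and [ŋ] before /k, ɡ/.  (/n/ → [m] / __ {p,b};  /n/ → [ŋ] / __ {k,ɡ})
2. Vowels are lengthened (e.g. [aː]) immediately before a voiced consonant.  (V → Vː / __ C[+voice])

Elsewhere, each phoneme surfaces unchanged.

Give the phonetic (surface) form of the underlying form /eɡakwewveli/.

/e/ (word-initial) occurs before a voiced consonant → [eː] by rule 2.
/ɡ/ (between /e/ and /a/): no rule targets it → [ɡ].
/a/ (between /ɡ/ and /k/): rule 2 targets it, but not before a voiced consonant → unchanged [a].
/k/ (between /a/ and /w/): no rule targets it → [k].
/w/ (between /k/ and /e/) is unaffected → [w].
/e/ (between /w/ and /w/): before a voiced consonant, so rule 2 applies → [eː].
/w/ stays [w].
/v/ (between /w/ and /e/): no rule targets it → [v].
/e/ meets the environment for rule 2 (before a voiced consonant) → [eː].
/l/ (between /e/ and /i/): no rule targets it → [l].
/i/ (word-final) is in the target of rule 2 but the environment (before a voiced consonant) is not met → [i].

[eːɡakweːwveːli]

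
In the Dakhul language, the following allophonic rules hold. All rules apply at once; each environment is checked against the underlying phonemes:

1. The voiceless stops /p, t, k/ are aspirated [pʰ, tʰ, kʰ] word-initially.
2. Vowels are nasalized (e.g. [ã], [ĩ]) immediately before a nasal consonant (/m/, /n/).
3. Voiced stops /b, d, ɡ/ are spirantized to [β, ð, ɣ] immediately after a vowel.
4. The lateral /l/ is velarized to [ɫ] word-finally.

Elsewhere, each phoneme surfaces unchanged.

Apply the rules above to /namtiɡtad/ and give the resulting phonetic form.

/n/ (word-initial) is unaffected → [n].
/a/ meets the environment for rule 2 (before a nasal consonant) → [ã].
/m/ (between /a/ and /t/) is unaffected → [m].
/t/ (between /m/ and /i/) fails the environment for rule 1, so it stays [t].
/i/ (between /t/ and /ɡ/) is in the target of rule 2 but the environment (before a nasal consonant) is not met → [i].
Rule 3 applies to /ɡ/ (between /i/ and /t/: immediately after a vowel) → [ɣ].
/t/ (between /ɡ/ and /a/) is in the target of rule 1 but the environment (word-initially) is not met → [t].
/a/ — between /t/ and /d/; rule 2 does not apply here → [a].
/d/ — word-final, immediately after a vowel — surfaces as [ð] (rule 3).

[nãmtiɣtað]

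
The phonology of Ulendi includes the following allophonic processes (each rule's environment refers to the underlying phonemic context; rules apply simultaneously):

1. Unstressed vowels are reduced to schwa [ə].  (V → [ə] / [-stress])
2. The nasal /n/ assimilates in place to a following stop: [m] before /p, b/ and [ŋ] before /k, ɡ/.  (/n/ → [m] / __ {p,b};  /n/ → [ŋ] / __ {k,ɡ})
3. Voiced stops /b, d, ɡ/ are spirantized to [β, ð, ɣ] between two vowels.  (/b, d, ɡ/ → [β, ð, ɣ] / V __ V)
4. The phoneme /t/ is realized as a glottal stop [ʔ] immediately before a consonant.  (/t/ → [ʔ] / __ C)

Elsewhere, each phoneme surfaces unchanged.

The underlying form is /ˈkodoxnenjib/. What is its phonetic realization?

/k/ (word-initial) is unaffected → [k].
/o/ (between /k/ and /d/) is in the target of rule 1 but the environment (in an unstressed syllable) is not met → [o].
/d/ — between /o/ and /o/, between two vowels — surfaces as [ð] (rule 3).
/o/ — between /d/ and /x/, in an unstressed syllable — surfaces as [ə] (rule 1).
/x/ — not in any rule's target class → [x].
/n/ (between /x/ and /e/) is in the target of rule 2 but the environment (before a labial or velar stop) is not met → [n].
/e/ (between /n/ and /n/) occurs in an unstressed syllable → [ə] by rule 1.
/n/ (between /e/ and /j/): rule 2 targets it, but not before a labial or velar stop → unchanged [n].
/j/ — not in any rule's target class → [j].
/i/ — between /j/ and /b/, in an unstressed syllable — surfaces as [ə] (rule 1).
/b/ (word-final) fails the environment for rule 3, so it stays [b].

[ˈkoðəxnənjəb]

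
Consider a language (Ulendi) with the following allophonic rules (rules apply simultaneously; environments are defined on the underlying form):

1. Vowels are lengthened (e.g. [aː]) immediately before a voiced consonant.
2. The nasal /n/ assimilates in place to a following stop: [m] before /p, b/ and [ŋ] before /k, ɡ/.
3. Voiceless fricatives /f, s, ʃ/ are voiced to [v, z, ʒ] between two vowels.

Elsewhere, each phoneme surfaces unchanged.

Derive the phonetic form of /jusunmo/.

/u/ (between /j/ and /s/) is in the target of rule 1 but the environment (before a voiced consonant) is not met → [u].
Rule 3 applies to /s/ (between /u/ and /u/: between two vowels) → [z].
/u/ (between /s/ and /n/): before a voiced consonant, so rule 1 applies → [uː].
/n/ (between /u/ and /m/) fails the environment for rule 2, so it stays [n].
/o/ — word-final; rule 1 does not apply here → [o].

[juzuːnmo]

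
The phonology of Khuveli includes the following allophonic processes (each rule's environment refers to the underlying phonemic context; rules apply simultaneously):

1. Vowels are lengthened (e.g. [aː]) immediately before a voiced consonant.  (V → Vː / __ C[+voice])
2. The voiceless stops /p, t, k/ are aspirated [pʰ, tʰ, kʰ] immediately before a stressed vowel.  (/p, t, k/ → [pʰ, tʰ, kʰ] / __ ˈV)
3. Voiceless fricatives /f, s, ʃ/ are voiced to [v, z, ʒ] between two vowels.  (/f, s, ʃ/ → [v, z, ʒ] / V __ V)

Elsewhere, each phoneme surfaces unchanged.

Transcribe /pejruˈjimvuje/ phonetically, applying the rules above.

/p/ — word-initial; rule 2 does not apply here → [p].
/e/ (between /p/ and /j/) occurs before a voiced consonant → [eː] by rule 1.
/u/ (between /r/ and /j/): before a voiced consonant, so rule 1 applies → [uː].
/i/ — between /j/ and /m/, before a voiced consonant — surfaces as [iː] (rule 1).
Rule 1 applies to /u/ (between /v/ and /j/: before a voiced consonant) → [uː].
/e/ (word-final) fails the environment for rule 1, so it stays [e].

[peːjruːˈjiːmvuːje]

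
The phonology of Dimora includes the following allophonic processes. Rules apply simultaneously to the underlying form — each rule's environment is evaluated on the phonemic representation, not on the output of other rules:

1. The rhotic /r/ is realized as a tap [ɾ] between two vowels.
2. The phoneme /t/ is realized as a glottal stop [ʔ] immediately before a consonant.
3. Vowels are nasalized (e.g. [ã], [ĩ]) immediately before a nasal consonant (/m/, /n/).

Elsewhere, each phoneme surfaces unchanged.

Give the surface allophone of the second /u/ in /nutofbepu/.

/u/ (word-final) is in the target of rule 3 but the environment (before a nasal consonant) is not met → [u].

[u]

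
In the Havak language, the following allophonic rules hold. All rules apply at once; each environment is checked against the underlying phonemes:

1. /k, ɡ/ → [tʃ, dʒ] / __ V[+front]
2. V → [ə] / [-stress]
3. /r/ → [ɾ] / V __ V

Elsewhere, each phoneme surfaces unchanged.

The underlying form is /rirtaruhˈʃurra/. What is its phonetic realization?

[rərtəɾəhˈʃurrə]

/r/ — word-initial; rule 3 does not apply here → [r].
Rule 2 applies to /i/ (between /r/ and /r/: in an unstressed syllable) → [ə].
/r/ — between /i/ and /t/; rule 3 does not apply here → [r].
/a/ meets the environment for rule 2 (in an unstressed syllable) → [ə].
/r/ (between /a/ and /u/) occurs between two vowels → [ɾ] by rule 3.
/u/ (between /r/ and /h/): in an unstressed syllable, so rule 2 applies → [ə].
/u/ (between /ʃ/ and /r/) fails the environment for rule 2, so it stays [u].
/r/ (between /u/ and /r/): rule 3 targets it, but not between two vowels → unchanged [r].
/r/ (between /r/ and /a/) fails the environment for rule 3, so it stays [r].
Rule 2 applies to /a/ (word-final: in an unstressed syllable) → [ə].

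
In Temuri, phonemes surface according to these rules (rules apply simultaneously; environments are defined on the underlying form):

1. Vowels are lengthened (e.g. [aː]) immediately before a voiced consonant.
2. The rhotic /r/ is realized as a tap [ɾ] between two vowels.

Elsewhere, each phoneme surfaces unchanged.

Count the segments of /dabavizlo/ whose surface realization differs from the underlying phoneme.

3

Segments that undergo a rule: /a/ → [aː] (rule 1); /a/ → [aː] (rule 1); /i/ → [iː] (rule 1).
All other segments surface unchanged.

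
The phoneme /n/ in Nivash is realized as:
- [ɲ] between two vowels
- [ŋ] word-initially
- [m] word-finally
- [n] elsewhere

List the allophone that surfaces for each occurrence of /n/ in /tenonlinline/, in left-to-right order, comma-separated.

[ɲ], [n], [n], [ɲ]

Occurrence 1 (position 3): between two vowels → [ɲ].
Occurrence 2 (position 5): no conditioning environment matches → elsewhere allophone [n].
Occurrence 3 (position 8): no conditioning environment matches → elsewhere allophone [n].
Occurrence 4 (position 11): between two vowels → [ɲ].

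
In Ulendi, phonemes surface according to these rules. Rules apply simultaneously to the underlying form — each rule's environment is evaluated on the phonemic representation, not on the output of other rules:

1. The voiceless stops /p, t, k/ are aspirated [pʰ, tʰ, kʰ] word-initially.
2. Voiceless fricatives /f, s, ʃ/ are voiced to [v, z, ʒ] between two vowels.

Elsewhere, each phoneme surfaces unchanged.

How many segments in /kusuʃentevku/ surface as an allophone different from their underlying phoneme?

Segments that undergo a rule: /k/ → [kʰ] (rule 1); /s/ → [z] (rule 2); /ʃ/ → [ʒ] (rule 2).
All other segments surface unchanged.

3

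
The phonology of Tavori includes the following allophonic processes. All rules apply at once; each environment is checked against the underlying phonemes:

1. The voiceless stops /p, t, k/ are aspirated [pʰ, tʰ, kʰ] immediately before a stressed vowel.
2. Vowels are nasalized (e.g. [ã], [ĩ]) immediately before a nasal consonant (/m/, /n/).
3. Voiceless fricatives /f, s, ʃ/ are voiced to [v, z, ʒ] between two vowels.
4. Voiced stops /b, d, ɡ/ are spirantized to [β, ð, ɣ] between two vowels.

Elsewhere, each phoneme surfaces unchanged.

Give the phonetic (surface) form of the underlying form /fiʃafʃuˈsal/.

/f/ (word-initial): rule 3 targets it, but not between two vowels → unchanged [f].
/i/ (between /f/ and /ʃ/): rule 2 targets it, but not before a nasal consonant → unchanged [i].
/ʃ/ — between /i/ and /a/, between two vowels — surfaces as [ʒ] (rule 3).
/a/ (between /ʃ/ and /f/) fails the environment for rule 2, so it stays [a].
/f/ (between /a/ and /ʃ/): rule 3 targets it, but not between two vowels → unchanged [f].
/ʃ/ (between /f/ and /u/) fails the environment for rule 3, so it stays [ʃ].
/u/ — between /ʃ/ and /s/; rule 2 does not apply here → [u].
Rule 3 applies to /s/ (between /u/ and /a/: between two vowels) → [z].
/a/ (between /s/ and /l/) is in the target of rule 2 but the environment (before a nasal consonant) is not met → [a].

[fiʒafʃuˈzal]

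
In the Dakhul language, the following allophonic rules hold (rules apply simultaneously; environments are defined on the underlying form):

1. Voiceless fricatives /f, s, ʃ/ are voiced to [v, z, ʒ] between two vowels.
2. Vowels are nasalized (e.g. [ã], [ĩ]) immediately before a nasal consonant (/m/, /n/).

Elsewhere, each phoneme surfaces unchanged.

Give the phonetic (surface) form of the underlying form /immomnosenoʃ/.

[ĩmmõmnozẽnoʃ]

/i/ — word-initial, before a nasal consonant — surfaces as [ĩ] (rule 2).
/m/ (between /i/ and /m/): no rule targets it → [m].
/m/ (between /m/ and /o/): no rule targets it → [m].
/o/ (between /m/ and /m/) occurs before a nasal consonant → [õ] by rule 2.
/m/ (between /o/ and /n/) is unaffected → [m].
/n/ (between /m/ and /o/) is unaffected → [n].
/o/ (between /n/ and /s/) fails the environment for rule 2, so it stays [o].
/s/ (between /o/ and /e/) occurs between two vowels → [z] by rule 1.
/e/ (between /s/ and /n/) occurs before a nasal consonant → [ẽ] by rule 2.
/n/ (between /e/ and /o/): no rule targets it → [n].
/o/ (between /n/ and /ʃ/) fails the environment for rule 2, so it stays [o].
/ʃ/ (word-final): rule 1 targets it, but not between two vowels → unchanged [ʃ].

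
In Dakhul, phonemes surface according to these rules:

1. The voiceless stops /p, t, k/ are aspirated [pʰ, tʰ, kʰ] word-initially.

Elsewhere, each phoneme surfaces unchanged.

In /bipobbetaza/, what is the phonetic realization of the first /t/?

[t]

/t/ (between /e/ and /a/): rule 1 targets it, but not word-initially → unchanged [t].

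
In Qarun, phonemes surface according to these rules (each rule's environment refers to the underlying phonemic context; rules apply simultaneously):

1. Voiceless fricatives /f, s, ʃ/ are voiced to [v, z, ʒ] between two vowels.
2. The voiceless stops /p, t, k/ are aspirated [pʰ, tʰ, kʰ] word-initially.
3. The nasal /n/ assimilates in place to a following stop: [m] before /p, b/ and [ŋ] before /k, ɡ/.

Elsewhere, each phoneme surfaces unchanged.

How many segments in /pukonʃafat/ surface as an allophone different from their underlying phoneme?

Segments that undergo a rule: /p/ → [pʰ] (rule 2); /f/ → [v] (rule 1).
All other segments surface unchanged.

2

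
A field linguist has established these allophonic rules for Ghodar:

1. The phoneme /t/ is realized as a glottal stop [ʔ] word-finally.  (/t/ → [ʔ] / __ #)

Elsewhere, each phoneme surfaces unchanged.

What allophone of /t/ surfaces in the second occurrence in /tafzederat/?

Rule 1 applies to /t/ (word-final: word-finally) → [ʔ].

[ʔ]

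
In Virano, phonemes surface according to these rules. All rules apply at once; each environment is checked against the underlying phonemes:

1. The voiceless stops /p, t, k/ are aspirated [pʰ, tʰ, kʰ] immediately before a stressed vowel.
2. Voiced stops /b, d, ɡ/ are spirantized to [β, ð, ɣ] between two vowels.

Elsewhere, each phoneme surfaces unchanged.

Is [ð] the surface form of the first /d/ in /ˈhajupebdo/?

No

/d/ — between /b/ and /o/; rule 2 does not apply here → [d].
The actual realization is [d], not [ð].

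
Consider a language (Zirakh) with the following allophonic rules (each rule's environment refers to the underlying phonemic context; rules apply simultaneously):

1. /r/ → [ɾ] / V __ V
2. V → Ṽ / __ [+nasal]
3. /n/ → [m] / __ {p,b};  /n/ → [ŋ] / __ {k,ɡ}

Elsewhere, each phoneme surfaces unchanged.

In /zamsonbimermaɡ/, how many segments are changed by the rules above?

4

Segments that undergo a rule: /a/ → [ã] (rule 2); /o/ → [õ] (rule 2); /n/ → [m] (rule 3); /i/ → [ĩ] (rule 2).
All other segments surface unchanged.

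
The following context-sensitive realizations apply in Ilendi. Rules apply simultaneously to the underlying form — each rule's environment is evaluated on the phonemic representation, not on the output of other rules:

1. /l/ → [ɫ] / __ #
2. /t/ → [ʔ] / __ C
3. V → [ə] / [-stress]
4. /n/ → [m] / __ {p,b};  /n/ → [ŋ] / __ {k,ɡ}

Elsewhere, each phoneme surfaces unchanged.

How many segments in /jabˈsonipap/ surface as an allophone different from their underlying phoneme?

3

Segments that undergo a rule: /a/ → [ə] (rule 3); /i/ → [ə] (rule 3); /a/ → [ə] (rule 3).
All other segments surface unchanged.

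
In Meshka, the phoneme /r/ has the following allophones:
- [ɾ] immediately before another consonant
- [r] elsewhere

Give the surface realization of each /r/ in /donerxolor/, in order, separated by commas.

[ɾ], [r]

Occurrence 1 (position 5): immediately before another consonant → [ɾ].
Occurrence 2 (position 10): no conditioning environment matches → elsewhere allophone [r].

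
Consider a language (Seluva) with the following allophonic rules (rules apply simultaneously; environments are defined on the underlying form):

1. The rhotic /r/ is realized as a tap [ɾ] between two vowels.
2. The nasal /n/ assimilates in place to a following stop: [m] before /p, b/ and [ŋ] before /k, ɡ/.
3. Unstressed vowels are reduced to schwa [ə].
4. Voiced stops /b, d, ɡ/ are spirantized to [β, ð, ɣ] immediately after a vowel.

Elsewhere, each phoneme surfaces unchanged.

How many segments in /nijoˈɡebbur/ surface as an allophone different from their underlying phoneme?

5

Segments that undergo a rule: /i/ → [ə] (rule 3); /o/ → [ə] (rule 3); /ɡ/ → [ɣ] (rule 4); /b/ → [β] (rule 4); /u/ → [ə] (rule 3).
All other segments surface unchanged.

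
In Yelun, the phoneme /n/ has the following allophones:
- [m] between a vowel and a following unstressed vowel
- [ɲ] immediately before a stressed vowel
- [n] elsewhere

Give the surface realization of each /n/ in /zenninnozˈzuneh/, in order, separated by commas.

[n], [n], [n], [n], [m]

Occurrence 1 (position 3): no conditioning environment matches → elsewhere allophone [n].
Occurrence 2 (position 4): no conditioning environment matches → elsewhere allophone [n].
Occurrence 3 (position 6): no conditioning environment matches → elsewhere allophone [n].
Occurrence 4 (position 7): no conditioning environment matches → elsewhere allophone [n].
Occurrence 5 (position 12): between a vowel and a following unstressed vowel → [m].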